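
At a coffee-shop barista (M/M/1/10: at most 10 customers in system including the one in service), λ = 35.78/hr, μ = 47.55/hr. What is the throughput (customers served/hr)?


ρ = 0.7525; P_K = (1−ρ)ρ^10/(1−ρ^11) = 0.015065
λ_eff = λ(1 − P_K) = 35.78·(1 − 0.015065) = 35.78·0.984935 = 35.2410 /hr

Final: 35.2410 /hr


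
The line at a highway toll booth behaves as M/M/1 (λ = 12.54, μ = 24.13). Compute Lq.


ρ = 12.54/24.13 = 0.5197
Lq = ρ²/(1−ρ) = 0.2701/0.4803 = 0.5623

Final: 0.5623


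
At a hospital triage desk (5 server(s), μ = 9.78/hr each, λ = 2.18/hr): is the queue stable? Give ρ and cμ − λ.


Total capacity cμ = 5·9.78 = 48.90/hr
ρ = λ/(cμ) = 2.18/48.90 = 0.04458
Stable ⇔ ρ < 1: YES
Spare capacity = cμ − λ = 48.90 − 2.18 = 46.72/hr

Final: ρ = 0.04458; stable; margin = 46.72/hr


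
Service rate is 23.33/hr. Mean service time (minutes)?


Mean service time = 1/μ = 1/23.33 hour = 0.04286 hour
In minutes: 0.04286 × 60 = 2.5718 min

Final: 2.5718 min


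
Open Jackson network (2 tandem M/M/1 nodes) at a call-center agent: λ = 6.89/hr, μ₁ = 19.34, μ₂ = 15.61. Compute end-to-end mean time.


Each node sees arrival rate λ = 6.89/hr (tandem ⇒ throughput preserved).
W₁ = 1/(μ₁−λ) = 1/(19.34−6.89) = 0.08032 hr
W₂ = 1/(μ₂−λ) = 1/(15.61−6.89) = 0.11468 hr
W_total = W₁ + W₂ = 0.08032 + 0.11468 = 0.19500 hr

Final: 0.19500 hr


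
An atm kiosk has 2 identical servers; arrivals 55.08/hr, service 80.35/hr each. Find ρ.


ρ = λ/(cμ) = 55.08/(2·80.35) = 55.08/160.70 = 0.3428

Final: 0.3428


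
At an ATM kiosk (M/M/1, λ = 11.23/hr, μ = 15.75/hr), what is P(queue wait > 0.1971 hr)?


ρ = 11.23/15.75 = 0.7130
P(Wq > t) = ρ·e^{−(μ−λ)t} = 0.7130·e^{−0.8909}
= 0.7130·0.410290 = 0.292543

Final: 0.292543


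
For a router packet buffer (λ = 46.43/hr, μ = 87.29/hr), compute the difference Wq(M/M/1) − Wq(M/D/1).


ρ = 46.43/87.29 = 0.5319
Wq(M/M/1) = ρ/(μ−λ) = 0.5319/40.86 = 0.01302 hr
Wq(M/D/1) = ρ/(2(μ−λ)) = 0.006509 hr
Savings = 0.01302 − 0.006509 = 0.006509 hr

Final: 0.006509 hr


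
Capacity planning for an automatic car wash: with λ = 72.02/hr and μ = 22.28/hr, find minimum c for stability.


Stability requires cμ > λ ⇔ c > λ/μ.
λ/μ = 72.02/22.28 = 3.2325
Minimum integer c = ⌊3.2325⌋ + 1 = 4
Check: 4·22.28 = 89.12 > 72.02, while 3·22.28 = 66.84 ≤ 72.02

Final: 4 servers


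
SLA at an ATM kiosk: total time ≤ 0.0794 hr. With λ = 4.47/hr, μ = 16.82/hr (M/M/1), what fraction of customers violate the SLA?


W ~ Exponential(μ−λ) for M/M/1.
μ − λ = 16.82 − 4.47 = 12.3500
P(W > t) = e^{−(μ−λ)t} = e^{−0.9806} = 0.375090

Final: 0.375090


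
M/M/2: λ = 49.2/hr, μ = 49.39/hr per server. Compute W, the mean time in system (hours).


a = 0.9962; ρ = 0.4981; P₀ = 0.335045
Lq = P₀·a^c·ρ/(c!(1−ρ)²) = 0.32866
Wq = Lq/λ = 0.32866/49.2 = 0.006680 hr
W = Wq + 1/μ = 0.006680 + 0.02025 = 0.02693 hr

Final: 0.02693 hr


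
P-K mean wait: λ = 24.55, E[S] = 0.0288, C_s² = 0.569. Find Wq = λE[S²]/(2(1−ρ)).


ρ = λ·E[S] = 24.55·0.0288 = 0.7070
E[S²] = E[S]²(1+C_s²) = 0.0288²·(1+0.569) = 0.001301
Wq = λ·E[S²]/(2(1−ρ)) = 24.55·0.001301/(2·0.2930) = 0.05453 hr

Final: 0.05453 hr


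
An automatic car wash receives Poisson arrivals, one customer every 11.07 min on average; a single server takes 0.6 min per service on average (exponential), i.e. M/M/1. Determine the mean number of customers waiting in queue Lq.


λ = 60/11.07 = 5.4201 /hr
μ = 60/0.6 = 100.0000 /hr
ρ = λ/μ = 5.4201/100.0000 = 0.05420
Lq = ρ²/(1−ρ) = 0.002938/0.9458 = 0.003106

Final: 0.003106


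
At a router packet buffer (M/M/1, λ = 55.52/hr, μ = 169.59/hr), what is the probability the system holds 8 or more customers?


ρ = 55.52/169.59 = 0.3274
P(N ≥ n) = ρ^n = 0.3274^8 = 0.0001319

Final: 0.0001319


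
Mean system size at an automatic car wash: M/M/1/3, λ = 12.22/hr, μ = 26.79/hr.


ρ = 12.22/26.79 = 0.4561
L = ρ[1 − (K+1)ρ^K + Kρ^(K+1)] / [(1−ρ)(1−ρ^(K+1))]
Numerator: 0.4561·(1 − 4·0.094906 + 3·0.043291) = 0.342218
Denominator: (0.5439)·(0.956709) = 0.520316
L = 0.342218/0.520316 = 0.6577

Final: 0.6577


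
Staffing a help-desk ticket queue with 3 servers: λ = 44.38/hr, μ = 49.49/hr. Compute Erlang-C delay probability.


a = λ/μ = 0.8967; ρ = a/3 = 0.2989
P₀ = 0.404817 (from M/M/c formula)
C(c,a) = [a^c/(c!(1−ρ))]·P₀ = [0.72112/(6·0.7011)]·0.404817
= 0.17143·0.404817 = 0.069398

Final: 0.069398


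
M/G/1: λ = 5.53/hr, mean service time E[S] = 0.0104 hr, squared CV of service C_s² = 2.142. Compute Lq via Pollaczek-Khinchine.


ρ = λ·E[S] = 5.53·0.0104 = 0.05751
Lq = ρ²(1+C_s²)/(2(1−ρ)) = 0.003308·(1+2.142)/(2·0.9425)
= 0.003308·3.1420/1.8850 = 0.005513

Final: 0.005513


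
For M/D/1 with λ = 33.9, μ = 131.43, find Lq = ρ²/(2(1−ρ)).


ρ = 33.9/131.43 = 0.2579
M/D/1: Lq = ρ²/(2(1−ρ)) = 0.06653/(2·0.7421) = 0.04483

Final: 0.04483


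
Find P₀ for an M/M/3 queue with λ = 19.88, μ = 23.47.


a = λ/μ = 19.88/23.47 = 0.8470; ρ = a/c = 0.2823
Σ_{k=0}^{2} a^k/k! (terms k=0..2) = 1.00000 + 0.84704 + 0.35874 = 2.20578
Tail: a^3/(3!(1−ρ)) = 0.60773/(6·0.7177) = 0.14114
P₀ = 1/(2.20578 + 0.14114) = 1/2.34691 = 0.426091

Final: 0.426091


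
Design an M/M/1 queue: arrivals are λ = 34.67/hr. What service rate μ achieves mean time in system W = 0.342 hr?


W = 1/(μ−λ) ⇒ μ − λ = 1/W = 1/0.342 = 2.9240
μ = λ + 1/W = 34.67 + 2.9240 = 37.5940 per hr

Final: 37.5940 /hr


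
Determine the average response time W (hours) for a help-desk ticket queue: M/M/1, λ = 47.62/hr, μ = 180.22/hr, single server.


W = 1/(μ−λ) = 1/(180.22 − 47.62) = 1/132.60 = 0.007541 hr

Final: 0.007541 hr


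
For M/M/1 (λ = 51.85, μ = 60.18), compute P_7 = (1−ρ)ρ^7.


ρ = 51.85/60.18 = 0.8616
P_n = (1−ρ)·ρ^n = (1 − 0.8616)·0.8616^7 = 0.1384·0.352433 = 0.048783

Final: 0.048783


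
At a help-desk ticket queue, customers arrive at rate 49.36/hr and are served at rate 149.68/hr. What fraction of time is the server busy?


ρ = λ/μ = 49.36/149.68 = 0.3298

Final: 0.3298


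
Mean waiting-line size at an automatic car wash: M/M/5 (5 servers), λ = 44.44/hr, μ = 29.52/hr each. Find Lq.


a = λ/μ = 1.5054; ρ = a/5 = 0.3011
P₀ = 0.221564
Lq = P₀·a^c·ρ / (c!·(1−ρ)²) = 0.221564·7.73194·0.3011/(120·0.48848)
= 0.008799

Final: 0.008799


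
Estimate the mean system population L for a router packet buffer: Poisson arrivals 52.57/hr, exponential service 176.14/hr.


ρ = λ/μ = 52.57/176.14 = 0.2985
L = ρ/(1−ρ) = 0.2985/(1 − 0.2985) = 0.2985/0.7015 = 0.4254

Final: 0.4254


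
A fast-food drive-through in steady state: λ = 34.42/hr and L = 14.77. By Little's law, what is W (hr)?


W = L/λ = 14.77/34.42 = 0.4291 hr

Final: 0.4291 hr


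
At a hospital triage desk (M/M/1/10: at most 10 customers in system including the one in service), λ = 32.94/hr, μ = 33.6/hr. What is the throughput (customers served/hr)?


ρ = 0.9804; P_K = (1−ρ)ρ^10/(1−ρ^11) = 0.082163
λ_eff = λ(1 − P_K) = 32.94·(1 − 0.082163) = 32.94·0.917837 = 30.2336 /hr

Final: 30.2336 /hr


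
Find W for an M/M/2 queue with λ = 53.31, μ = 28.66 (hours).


a = 1.8601; ρ = 0.9300; P₀ = 0.036247
Lq = P₀·a^c·ρ/(c!(1−ρ)²) = 11.91606
Wq = Lq/λ = 11.91606/53.31 = 0.22352 hr
W = Wq + 1/μ = 0.22352 + 0.03489 = 0.25842 hr

Final: 0.25842 hr


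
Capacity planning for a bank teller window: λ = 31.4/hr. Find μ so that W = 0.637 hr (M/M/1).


W = 1/(μ−λ) ⇒ μ − λ = 1/W = 1/0.637 = 1.5699
μ = λ + 1/W = 31.4 + 1.5699 = 32.9699 per hr

Final: 32.9699 /hr


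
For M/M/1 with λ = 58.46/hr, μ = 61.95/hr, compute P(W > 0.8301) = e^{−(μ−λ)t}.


W ~ Exponential(μ−λ) for M/M/1.
μ − λ = 61.95 − 58.46 = 3.4900
P(W > t) = e^{−(μ−λ)t} = e^{−2.8970} = 0.055186

Final: 0.055186


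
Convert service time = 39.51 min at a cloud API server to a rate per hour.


μ = 1/(service time) in consistent units.
1 hour = 60 min, so μ = 60/39.51 = 1.5186 per hour

Final: 1.5186 /hr


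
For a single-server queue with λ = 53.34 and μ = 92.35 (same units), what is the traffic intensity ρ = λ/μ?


ρ = λ/μ = 53.34/92.35 = 0.5776

Final: 0.5776


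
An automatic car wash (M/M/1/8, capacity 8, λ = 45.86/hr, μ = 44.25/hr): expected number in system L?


ρ = 45.86/44.25 = 1.0364
L = ρ[1 − (K+1)ρ^K + Kρ^(K+1)] / [(1−ρ)(1−ρ^(K+1))]
Numerator: 1.0364·(1 − 9·1.330964 + 8·1.379390) = 0.058498
Denominator: (-0.03638)·(-0.379390) = 0.013804
L = 0.058498/0.013804 = 4.2378

Final: 4.2378


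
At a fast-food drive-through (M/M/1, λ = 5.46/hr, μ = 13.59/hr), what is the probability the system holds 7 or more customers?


ρ = 5.46/13.59 = 0.4018
P(N ≥ n) = ρ^n = 0.4018^7 = 0.001690

Final: 0.001690


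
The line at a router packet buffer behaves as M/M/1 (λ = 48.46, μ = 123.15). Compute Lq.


ρ = 48.46/123.15 = 0.3935
Lq = ρ²/(1−ρ) = 0.1548/0.6065 = 0.2553

Final: 0.2553


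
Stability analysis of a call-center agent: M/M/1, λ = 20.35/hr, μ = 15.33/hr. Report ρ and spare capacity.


Total capacity cμ = 1·15.33 = 15.33/hr
ρ = λ/(cμ) = 20.35/15.33 = 1.3275
Stable ⇔ ρ < 1: NO
Spare capacity = cμ − λ = 15.33 − 20.35 = -5.02/hr

Final: ρ = 1.3275; unstable; margin = -5.02/hr


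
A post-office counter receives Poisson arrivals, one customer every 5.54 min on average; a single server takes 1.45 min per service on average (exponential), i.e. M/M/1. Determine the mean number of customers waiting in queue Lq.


λ = 60/5.54 = 10.8303 /hr
μ = 60/1.45 = 41.3793 /hr
ρ = λ/μ = 10.8303/41.3793 = 0.2617
Lq = ρ²/(1−ρ) = 0.06850/0.7383 = 0.09279

Final: 0.09279


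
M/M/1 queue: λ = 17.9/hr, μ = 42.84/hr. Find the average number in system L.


ρ = λ/μ = 17.9/42.84 = 0.4178
L = ρ/(1−ρ) = 0.4178/(1 − 0.4178) = 0.4178/0.5822 = 0.7177

Final: 0.7177


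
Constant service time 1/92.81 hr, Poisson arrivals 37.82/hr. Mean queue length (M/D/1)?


ρ = 37.82/92.81 = 0.4075
M/D/1: Lq = ρ²/(2(1−ρ)) = 0.1661/(2·0.5925) = 0.14013

Final: 0.14013


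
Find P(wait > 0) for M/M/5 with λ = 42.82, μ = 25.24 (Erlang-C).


a = λ/μ = 1.6965; ρ = a/5 = 0.3393
P₀ = 0.182755 (from M/M/c formula)
C(c,a) = [a^c/(c!(1−ρ))]·P₀ = [14.05357/(120·0.6607)]·0.182755
= 0.17726·0.182755 = 0.032395

Final: 0.032395


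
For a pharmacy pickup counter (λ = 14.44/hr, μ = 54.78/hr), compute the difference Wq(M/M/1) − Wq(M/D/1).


ρ = 14.44/54.78 = 0.2636
Wq(M/M/1) = ρ/(μ−λ) = 0.2636/40.34 = 0.006534 hr
Wq(M/D/1) = ρ/(2(μ−λ)) = 0.003267 hr
Savings = 0.006534 − 0.003267 = 0.003267 hr

Final: 0.003267 hr


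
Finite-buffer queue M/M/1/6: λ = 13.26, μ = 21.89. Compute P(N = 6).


ρ = λ/μ = 13.26/21.89 = 0.6058
P_K = (1−ρ)ρ^K/(1−ρ^(K+1)) = (0.3942·0.049407)/(1 − 0.029928)
= 0.019478/0.970072 = 0.020079

Final: 0.020079


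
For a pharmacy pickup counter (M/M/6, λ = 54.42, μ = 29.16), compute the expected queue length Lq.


a = λ/μ = 1.8663; ρ = a/6 = 0.3110
P₀ = 0.154552
Lq = P₀·a^c·ρ / (c!·(1−ρ)²) = 0.154552·42.24994·0.3110/(720·0.47466)
= 0.005943

Final: 0.005943


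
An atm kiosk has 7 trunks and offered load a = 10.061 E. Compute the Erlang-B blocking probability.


B(c,a) = (a^c/c!) / Σ_{k=0}^{c} a^k/k!
a^7/7! = 2070.415482
Σ terms (k=0..7): 1.00000 + 10.06100 + 50.61186 + 169.73531 + 426.92674 + 859.06198 + 1440.50376 + 2070.41548 = 5028.316134
B = 2070.415482/5028.316134 = 0.411751

Final: 0.411751


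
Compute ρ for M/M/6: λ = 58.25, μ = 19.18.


ρ = λ/(cμ) = 58.25/(6·19.18) = 58.25/115.08 = 0.5062

Final: 0.5062


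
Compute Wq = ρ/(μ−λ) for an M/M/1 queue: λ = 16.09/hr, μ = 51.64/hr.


ρ = 16.09/51.64 = 0.3116
Wq = ρ/(μ−λ) = 0.3116/(51.64 − 16.09) = 0.3116/35.55 = 0.008765 hr

Final: 0.008765 hr


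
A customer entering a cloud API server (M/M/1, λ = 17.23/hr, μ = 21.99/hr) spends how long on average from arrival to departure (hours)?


W = 1/(μ−λ) = 1/(21.99 − 17.23) = 1/4.76 = 0.2101 hr

Final: 0.2101 hr


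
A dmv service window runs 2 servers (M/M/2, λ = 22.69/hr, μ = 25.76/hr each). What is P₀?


a = λ/μ = 22.69/25.76 = 0.8808; ρ = a/c = 0.4404
Σ_{k=0}^{1} a^k/k! (terms k=0..1) = 1.00000 + 0.88082 = 1.88082
Tail: a^2/(2!(1−ρ)) = 0.77585/(2·0.5596) = 0.69323
P₀ = 1/(1.88082 + 0.69323) = 1/2.57405 = 0.388492

Final: 0.388492


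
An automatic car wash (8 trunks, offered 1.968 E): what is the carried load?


B(8,1.968) = 0.0007800 (Erlang-B)
Carried load = a(1 − B) = 1.968·(1 − 0.0007800) = 1.968·0.999220 = 1.9665 E

Final: 1.9665 Erlangs


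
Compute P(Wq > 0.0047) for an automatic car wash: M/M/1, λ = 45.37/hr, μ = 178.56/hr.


ρ = 45.37/178.56 = 0.2541
P(Wq > t) = ρ·e^{−(μ−λ)t} = 0.2541·e^{−0.6260}
= 0.2541·0.534730 = 0.135869

Final: 0.135869


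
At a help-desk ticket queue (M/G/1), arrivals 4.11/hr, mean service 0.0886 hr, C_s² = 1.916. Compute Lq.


ρ = λ·E[S] = 4.11·0.0886 = 0.3641
Lq = ρ²(1+C_s²)/(2(1−ρ)) = 0.1326·(1+1.916)/(2·0.6359)
= 0.1326·2.9160/1.2717 = 0.30405

Final: 0.30405


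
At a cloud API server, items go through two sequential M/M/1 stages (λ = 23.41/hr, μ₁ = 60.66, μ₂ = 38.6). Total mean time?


Each node sees arrival rate λ = 23.41/hr (tandem ⇒ throughput preserved).
W₁ = 1/(μ₁−λ) = 1/(60.66−23.41) = 0.02685 hr
W₂ = 1/(μ₂−λ) = 1/(38.6−23.41) = 0.06583 hr
W_total = W₁ + W₂ = 0.02685 + 0.06583 = 0.09268 hr

Final: 0.09268 hr


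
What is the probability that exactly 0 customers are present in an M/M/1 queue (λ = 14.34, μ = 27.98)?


ρ = 14.34/27.98 = 0.5125
P_n = (1−ρ)·ρ^n = (1 − 0.5125)·0.5125^0 = 0.4875·1.000000 = 0.487491

Final: 0.487491


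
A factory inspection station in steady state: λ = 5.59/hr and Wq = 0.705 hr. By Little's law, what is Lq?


Lq = λWq = 5.59·0.705 = 3.9409

Final: 3.9409


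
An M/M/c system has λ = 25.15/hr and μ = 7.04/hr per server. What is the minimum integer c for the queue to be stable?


Stability requires cμ > λ ⇔ c > λ/μ.
λ/μ = 25.15/7.04 = 3.5724
Minimum integer c = ⌊3.5724⌋ + 1 = 4
Check: 4·7.04 = 28.16 > 25.15, while 3·7.04 = 21.12 ≤ 25.15

Final: 4 servers


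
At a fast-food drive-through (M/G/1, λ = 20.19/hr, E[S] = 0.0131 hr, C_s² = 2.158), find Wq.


ρ = λ·E[S] = 20.19·0.0131 = 0.2645
E[S²] = E[S]²(1+C_s²) = 0.0131²·(1+2.158) = 0.0005419
Wq = λ·E[S²]/(2(1−ρ)) = 20.19·0.0005419/(2·0.7355) = 0.007438 hr

Final: 0.007438 hr


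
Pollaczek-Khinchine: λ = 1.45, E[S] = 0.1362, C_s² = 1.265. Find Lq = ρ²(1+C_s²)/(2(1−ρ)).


ρ = λ·E[S] = 1.45·0.1362 = 0.1975
Lq = ρ²(1+C_s²)/(2(1−ρ)) = 0.03900·(1+1.265)/(2·0.8025)
= 0.03900·2.2650/1.6050 = 0.05504

Final: 0.05504


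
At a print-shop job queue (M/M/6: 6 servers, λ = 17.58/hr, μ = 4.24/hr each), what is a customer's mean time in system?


a = 4.1462; ρ = 0.6910; P₀ = 0.014087
Lq = P₀·a^c·ρ/(c!(1−ρ)²) = 0.71962
Wq = Lq/λ = 0.71962/17.58 = 0.04093 hr
W = Wq + 1/μ = 0.04093 + 0.23585 = 0.27678 hr

Final: 0.27678 hr


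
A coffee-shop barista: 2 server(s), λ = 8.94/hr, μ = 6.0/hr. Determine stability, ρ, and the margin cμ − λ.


Total capacity cμ = 2·6.0 = 12.00/hr
ρ = λ/(cμ) = 8.94/12.00 = 0.7450
Stable ⇔ ρ < 1: YES
Spare capacity = cμ − λ = 12.00 − 8.94 = 3.06/hr

Final: ρ = 0.7450; stable; margin = 3.06/hr


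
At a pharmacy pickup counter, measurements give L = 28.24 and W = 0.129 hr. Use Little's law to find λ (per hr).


λ = L/W = 28.24/0.129 = 218.9147 /hr

Final: 218.9147 /hr


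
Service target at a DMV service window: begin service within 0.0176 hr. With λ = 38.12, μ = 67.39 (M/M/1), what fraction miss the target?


ρ = 38.12/67.39 = 0.5657
P(Wq > t) = ρ·e^{−(μ−λ)t} = 0.5657·e^{−0.5152}
= 0.5657·0.597410 = 0.337932

Final: 0.337932


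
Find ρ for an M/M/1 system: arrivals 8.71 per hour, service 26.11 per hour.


ρ = λ/μ = 8.71/26.11 = 0.3336

Final: 0.3336


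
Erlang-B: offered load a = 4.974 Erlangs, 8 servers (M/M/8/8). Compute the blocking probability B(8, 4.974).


B(c,a) = (a^c/c!) / Σ_{k=0}^{c} a^k/k!
a^8/8! = 9.292354
Σ terms (k=0..8): 1.00000 + 4.97400 + 12.37034 + 20.51002 + 25.50421 + 25.37159 + 21.03305 + 14.94548 + 9.29235 = 135.001040
B = 9.292354/135.001040 = 0.068832

Final: 0.068832


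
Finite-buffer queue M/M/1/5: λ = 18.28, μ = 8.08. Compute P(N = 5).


ρ = λ/μ = 18.28/8.08 = 2.2624
P_K = (1−ρ)ρ^K/(1−ρ^(K+1)) = (-1.2624·59.268530)/(1 − 134.087713)
= -74.819183/-133.087713 = 0.562179

Final: 0.562179


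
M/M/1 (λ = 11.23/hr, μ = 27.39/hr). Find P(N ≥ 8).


ρ = 11.23/27.39 = 0.4100
P(N ≥ n) = ρ^n = 0.4100^8 = 0.0007985

Final: 0.0007985


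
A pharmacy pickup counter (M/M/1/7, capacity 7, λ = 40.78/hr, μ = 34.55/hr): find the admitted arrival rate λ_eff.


ρ = 1.1803; P_K = (1−ρ)ρ^7/(1−ρ^8) = 0.207983
λ_eff = λ(1 − P_K) = 40.78·(1 − 0.207983) = 40.78·0.792017 = 32.2984 /hr

Final: 32.2984 /hr


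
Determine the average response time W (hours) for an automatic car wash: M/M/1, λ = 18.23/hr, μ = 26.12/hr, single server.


W = 1/(μ−λ) = 1/(26.12 − 18.23) = 1/7.89 = 0.1267 hr

Final: 0.1267 hr


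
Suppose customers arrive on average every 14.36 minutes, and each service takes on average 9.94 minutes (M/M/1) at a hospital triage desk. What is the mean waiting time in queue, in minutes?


λ = 60/14.36 = 4.1783 /hr
μ = 60/9.94 = 6.0362 /hr
ρ = λ/μ = 4.1783/6.0362 = 0.6922
Wq = ρ/(μ−λ) = 0.6922/(6.0362−4.1783) = 0.37256 hr
In minutes: 0.37256·60 = 22.354 min

Final: 22.354 min


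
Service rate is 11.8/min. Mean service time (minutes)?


Mean service time = 1/μ = 1/11.8 minute = 0.08475 minute
In minutes: 0.08475 × 1 = 0.08475 min

Final: 0.08475 min


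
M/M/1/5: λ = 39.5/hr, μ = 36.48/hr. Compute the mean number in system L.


ρ = 39.5/36.48 = 1.0828
L = ρ[1 − (K+1)ρ^K + Kρ^(K+1)] / [(1−ρ)(1−ρ^(K+1))]
Numerator: 1.0828·(1 − 6·1.488371 + 5·1.611586) = 0.138275
Denominator: (-0.08279)·(-0.611586) = 0.050630
L = 0.138275/0.050630 = 2.7311

Final: 2.7311


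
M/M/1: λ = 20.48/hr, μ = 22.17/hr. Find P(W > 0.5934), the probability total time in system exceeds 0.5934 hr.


W ~ Exponential(μ−λ) for M/M/1.
μ − λ = 22.17 − 20.48 = 1.6900
P(W > t) = e^{−(μ−λ)t} = e^{−1.0028} = 0.366834

Final: 0.366834


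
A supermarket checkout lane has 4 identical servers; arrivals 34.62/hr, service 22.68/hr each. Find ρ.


ρ = λ/(cμ) = 34.62/(4·22.68) = 34.62/90.72 = 0.3816

Final: 0.3816


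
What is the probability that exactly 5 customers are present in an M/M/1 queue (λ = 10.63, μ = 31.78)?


ρ = 10.63/31.78 = 0.3345
P_n = (1−ρ)·ρ^n = (1 − 0.3345)·0.3345^5 = 0.6655·0.004187 = 0.002786

Final: 0.002786


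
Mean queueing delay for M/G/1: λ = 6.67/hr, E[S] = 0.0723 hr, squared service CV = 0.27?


ρ = λ·E[S] = 6.67·0.0723 = 0.4822
E[S²] = E[S]²(1+C_s²) = 0.0723²·(1+0.27) = 0.006639
Wq = λ·E[S²]/(2(1−ρ)) = 6.67·0.006639/(2·0.5178) = 0.04276 hr

Final: 0.04276 hr


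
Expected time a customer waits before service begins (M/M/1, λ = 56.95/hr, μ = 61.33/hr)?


ρ = 56.95/61.33 = 0.9286
Wq = ρ/(μ−λ) = 0.9286/(61.33 − 56.95) = 0.9286/4.38 = 0.2120 hr

Final: 0.2120 hr


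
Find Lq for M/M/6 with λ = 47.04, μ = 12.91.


a = λ/μ = 3.6437; ρ = a/6 = 0.6073
P₀ = 0.024803
Lq = P₀·a^c·ρ / (c!·(1−ρ)²) = 0.024803·2340.16470·0.6073/(720·0.15423)
= 0.31743

Final: 0.31743


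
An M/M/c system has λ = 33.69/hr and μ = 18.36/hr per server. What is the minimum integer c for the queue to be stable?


Stability requires cμ > λ ⇔ c > λ/μ.
λ/μ = 33.69/18.36 = 1.8350
Minimum integer c = ⌊1.8350⌋ + 1 = 2
Check: 2·18.36 = 36.72 > 33.69, while 1·18.36 = 18.36 ≤ 33.69

Final: 2 servers


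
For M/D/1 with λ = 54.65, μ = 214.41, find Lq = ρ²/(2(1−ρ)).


ρ = 54.65/214.41 = 0.2549
M/D/1: Lq = ρ²/(2(1−ρ)) = 0.06497/(2·0.7451) = 0.04360

Final: 0.04360


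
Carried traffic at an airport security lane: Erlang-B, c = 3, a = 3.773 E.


B(3,3.773) = 0.429495 (Erlang-B)
Carried load = a(1 − B) = 3.773·(1 − 0.429495) = 3.773·0.570505 = 2.1525 E

Final: 2.1525 Erlangs


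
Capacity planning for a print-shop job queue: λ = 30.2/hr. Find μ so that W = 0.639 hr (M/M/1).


W = 1/(μ−λ) ⇒ μ − λ = 1/W = 1/0.639 = 1.5649
μ = λ + 1/W = 30.2 + 1.5649 = 31.7649 per hr

Final: 31.7649 /hr


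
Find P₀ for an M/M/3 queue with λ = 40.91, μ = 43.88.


a = λ/μ = 40.91/43.88 = 0.9323; ρ = a/c = 0.3108
Σ_{k=0}^{2} a^k/k! (terms k=0..2) = 1.00000 + 0.93232 + 0.43461 = 2.36692
Tail: a^3/(3!(1−ρ)) = 0.81038/(6·0.6892) = 0.19596
P₀ = 1/(2.36692 + 0.19596) = 1/2.56288 = 0.390185

Final: 0.390185


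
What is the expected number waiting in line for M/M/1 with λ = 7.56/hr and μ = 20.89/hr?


ρ = 7.56/20.89 = 0.3619
Lq = ρ²/(1−ρ) = 0.1310/0.6381 = 0.2052

Final: 0.2052


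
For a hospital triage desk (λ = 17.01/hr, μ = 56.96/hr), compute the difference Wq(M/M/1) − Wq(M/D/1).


ρ = 17.01/56.96 = 0.2986
Wq(M/M/1) = ρ/(μ−λ) = 0.2986/39.95 = 0.007475 hr
Wq(M/D/1) = ρ/(2(μ−λ)) = 0.003738 hr
Savings = 0.007475 − 0.003738 = 0.003738 hr

Final: 0.003738 hr


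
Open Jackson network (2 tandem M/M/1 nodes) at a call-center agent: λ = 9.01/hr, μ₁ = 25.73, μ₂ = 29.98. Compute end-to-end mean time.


Each node sees arrival rate λ = 9.01/hr (tandem ⇒ throughput preserved).
W₁ = 1/(μ₁−λ) = 1/(25.73−9.01) = 0.05981 hr
W₂ = 1/(μ₂−λ) = 1/(29.98−9.01) = 0.04769 hr
W_total = W₁ + W₂ = 0.05981 + 0.04769 = 0.10750 hr

Final: 0.10750 hr


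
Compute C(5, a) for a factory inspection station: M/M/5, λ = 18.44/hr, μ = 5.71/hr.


a = λ/μ = 3.2294; ρ = a/5 = 0.6459
P₀ = 0.035900 (from M/M/c formula)
C(c,a) = [a^c/(c!(1−ρ))]·P₀ = [351.25624/(120·0.3541)]·0.035900
= 8.26604·0.035900 = 0.296748

Final: 0.296748


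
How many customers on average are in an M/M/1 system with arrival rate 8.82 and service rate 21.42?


ρ = λ/μ = 8.82/21.42 = 0.4118
L = ρ/(1−ρ) = 0.4118/(1 − 0.4118) = 0.4118/0.5882 = 0.7000

Final: 0.7000


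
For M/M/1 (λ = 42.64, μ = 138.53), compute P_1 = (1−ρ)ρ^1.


ρ = 42.64/138.53 = 0.3078
P_n = (1−ρ)·ρ^n = (1 − 0.3078)·0.3078^1 = 0.6922·0.307803 = 0.213060

Final: 0.213060


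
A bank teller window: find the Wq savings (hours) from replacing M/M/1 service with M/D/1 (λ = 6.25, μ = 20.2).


ρ = 6.25/20.2 = 0.3094
Wq(M/M/1) = ρ/(μ−λ) = 0.3094/13.95 = 0.02218 hr
Wq(M/D/1) = ρ/(2(μ−λ)) = 0.01109 hr
Savings = 0.02218 − 0.01109 = 0.01109 hr

Final: 0.01109 hr


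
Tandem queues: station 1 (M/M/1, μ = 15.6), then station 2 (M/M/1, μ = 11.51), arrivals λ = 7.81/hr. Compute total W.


Each node sees arrival rate λ = 7.81/hr (tandem ⇒ throughput preserved).
W₁ = 1/(μ₁−λ) = 1/(15.6−7.81) = 0.12837 hr
W₂ = 1/(μ₂−λ) = 1/(11.51−7.81) = 0.27027 hr
W_total = W₁ + W₂ = 0.12837 + 0.27027 = 0.39864 hr

Final: 0.39864 hr


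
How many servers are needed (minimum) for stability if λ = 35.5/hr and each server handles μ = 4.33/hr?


Stability requires cμ > λ ⇔ c > λ/μ.
λ/μ = 35.5/4.33 = 8.1986
Minimum integer c = ⌊8.1986⌋ + 1 = 9
Check: 9·4.33 = 38.97 > 35.5, while 8·4.33 = 34.64 ≤ 35.5

Final: 9 servers


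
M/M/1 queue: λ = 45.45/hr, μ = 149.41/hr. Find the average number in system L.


ρ = λ/μ = 45.45/149.41 = 0.3042
L = ρ/(1−ρ) = 0.3042/(1 − 0.3042) = 0.3042/0.6958 = 0.4372

Final: 0.4372


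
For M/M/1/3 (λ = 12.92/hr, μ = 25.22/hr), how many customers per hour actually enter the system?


ρ = 0.5123; P_K = (1−ρ)ρ^3/(1−ρ^4) = 0.070421
λ_eff = λ(1 − P_K) = 12.92·(1 − 0.070421) = 12.92·0.929579 = 12.0102 /hr

Final: 12.0102 /hr


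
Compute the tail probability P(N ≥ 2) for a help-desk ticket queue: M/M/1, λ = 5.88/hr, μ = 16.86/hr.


ρ = 5.88/16.86 = 0.3488
P(N ≥ n) = ρ^n = 0.3488^2 = 0.121630

Final: 0.121630


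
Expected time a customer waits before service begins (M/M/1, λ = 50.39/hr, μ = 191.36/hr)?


ρ = 50.39/191.36 = 0.2633
Wq = ρ/(μ−λ) = 0.2633/(191.36 − 50.39) = 0.2633/140.97 = 0.001868 hr

Final: 0.001868 hr


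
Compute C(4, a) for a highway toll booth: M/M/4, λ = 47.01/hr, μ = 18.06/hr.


a = λ/μ = 2.6030; ρ = a/4 = 0.6507
P₀ = 0.064905 (from M/M/c formula)
C(c,a) = [a^c/(c!(1−ρ))]·P₀ = [45.90817/(24·0.3493)]·0.064905
= 5.47696·0.064905 = 0.355481

Final: 0.355481


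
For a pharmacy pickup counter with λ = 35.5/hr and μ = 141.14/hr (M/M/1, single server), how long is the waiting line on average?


ρ = 35.5/141.14 = 0.2515
Lq = ρ²/(1−ρ) = 0.06326/0.7485 = 0.08452

Final: 0.08452


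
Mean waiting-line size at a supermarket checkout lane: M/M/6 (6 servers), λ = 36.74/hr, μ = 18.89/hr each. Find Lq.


a = λ/μ = 1.9449; ρ = a/6 = 0.3242
P₀ = 0.142817
Lq = P₀·a^c·ρ / (c!·(1−ρ)²) = 0.142817·54.13064·0.3242/(720·0.45676)
= 0.007620

Final: 0.007620


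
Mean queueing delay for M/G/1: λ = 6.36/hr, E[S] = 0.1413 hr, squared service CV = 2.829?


ρ = λ·E[S] = 6.36·0.1413 = 0.8987
E[S²] = E[S]²(1+C_s²) = 0.1413²·(1+2.829) = 0.076449
Wq = λ·E[S²]/(2(1−ρ)) = 6.36·0.076449/(2·0.1013) = 2.39911 hr

Final: 2.39911 hr


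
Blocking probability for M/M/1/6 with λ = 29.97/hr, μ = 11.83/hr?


ρ = λ/μ = 29.97/11.83 = 2.5334
P_K = (1−ρ)ρ^K/(1−ρ^(K+1)) = (-1.5334·264.369890)/(1 − 669.751952)
= -405.382063/-668.751952 = 0.606177

Final: 0.606177


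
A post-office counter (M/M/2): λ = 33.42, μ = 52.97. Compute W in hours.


a = 0.6309; ρ = 0.3155; P₀ = 0.520379
Lq = P₀·a^c·ρ/(c!(1−ρ)²) = 0.06973
Wq = Lq/λ = 0.06973/33.42 = 0.002086 hr
W = Wq + 1/μ = 0.002086 + 0.01888 = 0.02096 hr

Final: 0.02096 hr


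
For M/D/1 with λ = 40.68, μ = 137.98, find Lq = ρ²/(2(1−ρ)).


ρ = 40.68/137.98 = 0.2948
M/D/1: Lq = ρ²/(2(1−ρ)) = 0.08692/(2·0.7052) = 0.06163

Final: 0.06163


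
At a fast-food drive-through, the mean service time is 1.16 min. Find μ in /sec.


μ = 1/(service time) in consistent units.
1 second = 0.0166667 min, so μ = 0.0166667/1.16 = 0.01437 per second

Final: 0.01437 /sec


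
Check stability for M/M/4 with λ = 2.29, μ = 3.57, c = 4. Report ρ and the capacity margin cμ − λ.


Total capacity cμ = 4·3.57 = 14.28/hr
ρ = λ/(cμ) = 2.29/14.28 = 0.1604
Stable ⇔ ρ < 1: YES
Spare capacity = cμ − λ = 14.28 − 2.29 = 11.99/hr

Final: ρ = 0.1604; stable; margin = 11.99/hr


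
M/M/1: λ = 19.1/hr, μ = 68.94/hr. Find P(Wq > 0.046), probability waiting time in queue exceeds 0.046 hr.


ρ = 19.1/68.94 = 0.2771
P(Wq > t) = ρ·e^{−(μ−λ)t} = 0.2771·e^{−2.2926}
= 0.2771·0.100999 = 0.027982

Final: 0.027982


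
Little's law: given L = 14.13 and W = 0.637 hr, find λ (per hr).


λ = L/W = 14.13/0.637 = 22.1821 /hr

Final: 22.1821 /hr


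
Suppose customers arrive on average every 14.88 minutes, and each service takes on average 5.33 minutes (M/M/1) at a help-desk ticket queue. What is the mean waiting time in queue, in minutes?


λ = 60/14.88 = 4.0323 /hr
μ = 60/5.33 = 11.2570 /hr
ρ = λ/μ = 4.0323/11.2570 = 0.3582
Wq = ρ/(μ−λ) = 0.3582/(11.2570−4.0323) = 0.04958 hr
In minutes: 0.04958·60 = 2.975 min

Final: 2.975 min


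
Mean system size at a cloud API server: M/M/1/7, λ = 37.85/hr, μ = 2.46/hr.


ρ = 37.85/2.46 = 15.3862
L = ρ[1 − (K+1)ρ^K + Kρ^(K+1)] / [(1−ρ)(1−ρ^(K+1))]
Numerator: 15.3862·(1 − 8·204134043.003000 + 7·3140842897.424212) = 313152251011.823792
Denominator: (-14.3862)·(-3140842896.424212) = 45184727684.736938
L = 313152251011.823792/45184727684.736938 = 6.9305

Final: 6.9305


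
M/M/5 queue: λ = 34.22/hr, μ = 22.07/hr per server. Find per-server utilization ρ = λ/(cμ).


ρ = λ/(cμ) = 34.22/(5·22.07) = 34.22/110.35 = 0.3101

Final: 0.3101


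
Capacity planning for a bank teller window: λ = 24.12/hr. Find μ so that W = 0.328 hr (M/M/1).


W = 1/(μ−λ) ⇒ μ − λ = 1/W = 1/0.328 = 3.0488
μ = λ + 1/W = 24.12 + 3.0488 = 27.1688 per hr

Final: 27.1688 /hr


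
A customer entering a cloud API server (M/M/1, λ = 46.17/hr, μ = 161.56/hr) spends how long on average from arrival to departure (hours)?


W = 1/(μ−λ) = 1/(161.56 − 46.17) = 1/115.39 = 0.008666 hr

Final: 0.008666 hr


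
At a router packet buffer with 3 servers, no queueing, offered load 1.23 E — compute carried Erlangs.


B(3,1.23) = 0.094080 (Erlang-B)
Carried load = a(1 − B) = 1.23·(1 − 0.094080) = 1.23·0.905920 = 1.1143 E

Final: 1.1143 Erlangs


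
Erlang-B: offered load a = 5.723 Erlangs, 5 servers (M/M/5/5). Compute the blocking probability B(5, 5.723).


B(c,a) = (a^c/c!) / Σ_{k=0}^{c} a^k/k!
a^5/5! = 51.160818
Σ terms (k=0..5): 1.00000 + 5.72300 + 16.37636 + 31.24064 + 44.69755 + 51.16082 = 150.198380
B = 51.160818/150.198380 = 0.340622

Final: 0.340622


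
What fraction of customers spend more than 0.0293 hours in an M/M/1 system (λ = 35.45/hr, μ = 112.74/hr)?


W ~ Exponential(μ−λ) for M/M/1.
μ − λ = 112.74 − 35.45 = 77.2900
P(W > t) = e^{−(μ−λ)t} = e^{−2.2646} = 0.103872

Final: 0.103872


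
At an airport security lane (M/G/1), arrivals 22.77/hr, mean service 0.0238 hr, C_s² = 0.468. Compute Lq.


ρ = λ·E[S] = 22.77·0.0238 = 0.5419
Lq = ρ²(1+C_s²)/(2(1−ρ)) = 0.2937·(1+0.468)/(2·0.4581)
= 0.2937·1.4680/0.9161 = 0.47059

Final: 0.47059


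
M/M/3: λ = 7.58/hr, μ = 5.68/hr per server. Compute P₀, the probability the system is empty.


a = λ/μ = 7.58/5.68 = 1.3345; ρ = a/c = 0.4448
Σ_{k=0}^{2} a^k/k! (terms k=0..2) = 1.00000 + 1.33451 + 0.89045 = 3.22496
Tail: a^3/(3!(1−ρ)) = 2.37664/(6·0.5552) = 0.71349
P₀ = 1/(3.22496 + 0.71349) = 1/3.93845 = 0.253907

Final: 0.253907


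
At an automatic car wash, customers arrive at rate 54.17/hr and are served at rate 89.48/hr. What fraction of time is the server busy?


ρ = λ/μ = 54.17/89.48 = 0.6054

Final: 0.6054


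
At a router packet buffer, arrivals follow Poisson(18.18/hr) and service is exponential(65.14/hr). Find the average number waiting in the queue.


ρ = 18.18/65.14 = 0.2791
Lq = ρ²/(1−ρ) = 0.07789/0.7209 = 0.1080

Final: 0.1080


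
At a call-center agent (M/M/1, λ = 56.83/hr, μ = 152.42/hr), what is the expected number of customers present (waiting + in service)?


ρ = λ/μ = 56.83/152.42 = 0.3729
L = ρ/(1−ρ) = 0.3729/(1 − 0.3729) = 0.3729/0.6271 = 0.5945

Final: 0.5945


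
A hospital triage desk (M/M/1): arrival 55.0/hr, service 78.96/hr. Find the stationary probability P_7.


ρ = 55.0/78.96 = 0.6966
P_n = (1−ρ)·ρ^n = (1 − 0.6966)·0.6966^7 = 0.3034·0.079559 = 0.024142

Final: 0.024142


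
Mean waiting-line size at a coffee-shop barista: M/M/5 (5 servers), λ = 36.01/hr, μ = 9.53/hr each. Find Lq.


a = λ/μ = 3.7786; ρ = a/5 = 0.7557
P₀ = 0.017960
Lq = P₀·a^c·ρ / (c!·(1−ρ)²) = 0.017960·770.28440·0.7557/(120·0.05967)
= 1.45998

Final: 1.45998


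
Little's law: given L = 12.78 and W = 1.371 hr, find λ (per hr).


λ = L/W = 12.78/1.371 = 9.3217 /hr

Final: 9.3217 /hr


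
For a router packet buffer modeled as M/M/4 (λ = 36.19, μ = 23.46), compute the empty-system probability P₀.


a = λ/μ = 36.19/23.46 = 1.5426; ρ = a/c = 0.3857
Σ_{k=0}^{3} a^k/k! (terms k=0..3) = 1.00000 + 1.54263 + 1.18985 + 0.61183 = 4.34430
Tail: a^4/(4!(1−ρ)) = 5.66294/(24·0.6143) = 0.38408
P₀ = 1/(4.34430 + 0.38408) = 1/4.72838 = 0.211489

Final: 0.211489


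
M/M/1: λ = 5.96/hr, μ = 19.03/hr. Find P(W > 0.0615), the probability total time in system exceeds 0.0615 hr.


W ~ Exponential(μ−λ) for M/M/1.
μ − λ = 19.03 − 5.96 = 13.0700
P(W > t) = e^{−(μ−λ)t} = e^{−0.8038} = 0.447623

Final: 0.447623


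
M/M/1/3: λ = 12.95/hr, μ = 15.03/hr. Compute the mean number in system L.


ρ = 12.95/15.03 = 0.8616
L = ρ[1 − (K+1)ρ^K + Kρ^(K+1)] / [(1−ρ)(1−ρ^(K+1))]
Numerator: 0.8616·(1 − 4·0.639635 + 3·0.551116) = 0.081687
Denominator: (0.1384)·(0.448884) = 0.062121
L = 0.081687/0.062121 = 1.3150

Final: 1.3150


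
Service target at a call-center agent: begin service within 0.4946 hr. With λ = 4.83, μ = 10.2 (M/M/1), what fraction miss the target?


ρ = 4.83/10.2 = 0.4735
P(Wq > t) = ρ·e^{−(μ−λ)t} = 0.4735·e^{−2.6560}
= 0.4735·0.070228 = 0.033255

Final: 0.033255


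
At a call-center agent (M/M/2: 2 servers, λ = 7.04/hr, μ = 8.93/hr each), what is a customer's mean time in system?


a = 0.7884; ρ = 0.3942; P₀ = 0.434538
Lq = P₀·a^c·ρ/(c!(1−ρ)²) = 0.14502
Wq = Lq/λ = 0.14502/7.04 = 0.02060 hr
W = Wq + 1/μ = 0.02060 + 0.11198 = 0.13258 hr

Final: 0.13258 hr


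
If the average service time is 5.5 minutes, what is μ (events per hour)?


μ = 1/(service time) in consistent units.
1 hour = 60 min, so μ = 60/5.5 = 10.9091 per hour

Final: 10.9091 /hr


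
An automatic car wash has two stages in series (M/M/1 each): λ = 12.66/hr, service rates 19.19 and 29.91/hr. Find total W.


Each node sees arrival rate λ = 12.66/hr (tandem ⇒ throughput preserved).
W₁ = 1/(μ₁−λ) = 1/(19.19−12.66) = 0.15314 hr
W₂ = 1/(μ₂−λ) = 1/(29.91−12.66) = 0.05797 hr
W_total = W₁ + W₂ = 0.15314 + 0.05797 = 0.21111 hr

Final: 0.21111 hr


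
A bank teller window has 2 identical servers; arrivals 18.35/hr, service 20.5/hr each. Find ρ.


ρ = λ/(cμ) = 18.35/(2·20.5) = 18.35/41.00 = 0.4476

Final: 0.4476


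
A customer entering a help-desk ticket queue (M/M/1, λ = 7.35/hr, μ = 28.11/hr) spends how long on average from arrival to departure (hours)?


W = 1/(μ−λ) = 1/(28.11 − 7.35) = 1/20.76 = 0.04817 hr

Final: 0.04817 hr


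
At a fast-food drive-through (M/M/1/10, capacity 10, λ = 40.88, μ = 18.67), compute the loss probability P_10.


ρ = λ/μ = 40.88/18.67 = 2.1896
P_K = (1−ρ)ρ^K/(1−ρ^(K+1)) = (-1.1896·2533.177907)/(1 − 5546.669141)
= -3013.491233/-5545.669141 = 0.543395

Final: 0.543395


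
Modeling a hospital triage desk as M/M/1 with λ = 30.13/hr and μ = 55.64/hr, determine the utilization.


ρ = λ/μ = 30.13/55.64 = 0.5415

Final: 0.5415


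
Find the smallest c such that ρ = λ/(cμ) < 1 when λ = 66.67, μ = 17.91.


Stability requires cμ > λ ⇔ c > λ/μ.
λ/μ = 66.67/17.91 = 3.7225
Minimum integer c = ⌊3.7225⌋ + 1 = 4
Check: 4·17.91 = 71.64 > 66.67, while 3·17.91 = 53.73 ≤ 66.67

Final: 4 servers


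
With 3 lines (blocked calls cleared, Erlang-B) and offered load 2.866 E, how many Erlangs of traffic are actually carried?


B(3,2.866) = 0.329805 (Erlang-B)
Carried load = a(1 − B) = 2.866·(1 − 0.329805) = 2.866·0.670195 = 1.9208 E

Final: 1.9208 Erlangs


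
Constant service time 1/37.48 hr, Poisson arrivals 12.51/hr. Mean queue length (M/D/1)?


ρ = 12.51/37.48 = 0.3338
M/D/1: Lq = ρ²/(2(1−ρ)) = 0.1114/(2·0.6662) = 0.08361

Final: 0.08361


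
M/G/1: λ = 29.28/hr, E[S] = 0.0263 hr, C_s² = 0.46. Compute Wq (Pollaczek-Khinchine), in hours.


ρ = λ·E[S] = 29.28·0.0263 = 0.7701
E[S²] = E[S]²(1+C_s²) = 0.0263²·(1+0.46) = 0.001010
Wq = λ·E[S²]/(2(1−ρ)) = 29.28·0.001010/(2·0.2299) = 0.06430 hr

Final: 0.06430 hr


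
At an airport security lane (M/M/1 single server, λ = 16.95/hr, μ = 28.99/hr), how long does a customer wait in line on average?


ρ = 16.95/28.99 = 0.5847
Wq = ρ/(μ−λ) = 0.5847/(28.99 − 16.95) = 0.5847/12.04 = 0.04856 hr

Final: 0.04856 hr


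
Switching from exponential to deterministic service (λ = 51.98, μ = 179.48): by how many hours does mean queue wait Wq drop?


ρ = 51.98/179.48 = 0.2896
Wq(M/M/1) = ρ/(μ−λ) = 0.2896/127.50 = 0.002271 hr
Wq(M/D/1) = ρ/(2(μ−λ)) = 0.001136 hr
Savings = 0.002271 − 0.001136 = 0.001136 hr

Final: 0.001136 hr


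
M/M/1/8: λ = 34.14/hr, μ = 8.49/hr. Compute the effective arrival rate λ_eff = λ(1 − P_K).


ρ = 4.0212; P_K = (1−ρ)ρ^8/(1−ρ^9) = 0.751321
λ_eff = λ(1 − P_K) = 34.14·(1 − 0.751321) = 34.14·0.248679 = 8.4899 /hr

Final: 8.4899 /hr


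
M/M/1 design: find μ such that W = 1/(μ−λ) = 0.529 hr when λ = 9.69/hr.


W = 1/(μ−λ) ⇒ μ − λ = 1/W = 1/0.529 = 1.8904
μ = λ + 1/W = 9.69 + 1.8904 = 11.5804 per hr

Final: 11.5804 /hr


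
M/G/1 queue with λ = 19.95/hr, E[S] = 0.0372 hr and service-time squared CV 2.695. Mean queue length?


ρ = λ·E[S] = 19.95·0.0372 = 0.7421
Lq = ρ²(1+C_s²)/(2(1−ρ)) = 0.5508·(1+2.695)/(2·0.2579)
= 0.5508·3.6950/0.5157 = 3.94614

Final: 3.94614


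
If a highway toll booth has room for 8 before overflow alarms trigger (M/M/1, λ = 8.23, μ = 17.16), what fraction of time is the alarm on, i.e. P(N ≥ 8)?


ρ = 8.23/17.16 = 0.4796
P(N ≥ n) = ρ^n = 0.4796^8 = 0.002799

Final: 0.002799


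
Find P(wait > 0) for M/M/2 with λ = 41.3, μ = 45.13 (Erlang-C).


a = λ/μ = 0.9151; ρ = a/2 = 0.4576
P₀ = 0.372150 (from M/M/c formula)
C(c,a) = [a^c/(c!(1−ρ))]·P₀ = [0.83747/(2·0.5424)]·0.372150
= 0.77196·0.372150 = 0.287284

Final: 0.287284


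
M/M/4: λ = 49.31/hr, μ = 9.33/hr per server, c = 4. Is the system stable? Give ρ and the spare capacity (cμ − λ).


Total capacity cμ = 4·9.33 = 37.32/hr
ρ = λ/(cμ) = 49.31/37.32 = 1.3213
Stable ⇔ ρ < 1: NO
Spare capacity = cμ − λ = 37.32 − 49.31 = -11.99/hr

Final: ρ = 1.3213; unstable; margin = -11.99/hr


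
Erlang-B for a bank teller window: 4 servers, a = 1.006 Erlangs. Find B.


B(c,a) = (a^c/c!) / Σ_{k=0}^{c} a^k/k!
a^4/4! = 0.042676
Σ terms (k=0..4): 1.00000 + 1.00600 + 0.50602 + 0.16968 + 0.04268 = 2.724378
B = 0.042676/2.724378 = 0.015664

Final: 0.015664


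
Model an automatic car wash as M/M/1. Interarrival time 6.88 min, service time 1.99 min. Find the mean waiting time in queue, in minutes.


λ = 60/6.88 = 8.7209 /hr
μ = 60/1.99 = 30.1508 /hr
ρ = λ/μ = 8.7209/30.1508 = 0.2892
Wq = ρ/(μ−λ) = 0.2892/(30.1508−8.7209) = 0.01350 hr
In minutes: 0.01350·60 = 0.8098 min

Final: 0.8098 min


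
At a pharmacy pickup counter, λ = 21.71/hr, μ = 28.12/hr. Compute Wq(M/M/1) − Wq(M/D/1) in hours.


ρ = 21.71/28.12 = 0.7720
Wq(M/M/1) = ρ/(μ−λ) = 0.7720/6.41 = 0.12044 hr
Wq(M/D/1) = ρ/(2(μ−λ)) = 0.06022 hr
Savings = 0.12044 − 0.06022 = 0.06022 hr

Final: 0.06022 hr


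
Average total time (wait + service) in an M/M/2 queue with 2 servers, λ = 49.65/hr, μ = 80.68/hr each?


a = 0.6154; ρ = 0.3077; P₀ = 0.529406
Lq = P₀·a^c·ρ/(c!(1−ρ)²) = 0.06436
Wq = Lq/λ = 0.06436/49.65 = 0.001296 hr
W = Wq + 1/μ = 0.001296 + 0.01239 = 0.01369 hr

Final: 0.01369 hr


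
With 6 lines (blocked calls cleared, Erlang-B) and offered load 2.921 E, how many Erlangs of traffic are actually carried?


B(6,2.921) = 0.047904 (Erlang-B)
Carried load = a(1 − B) = 2.921·(1 − 0.047904) = 2.921·0.952096 = 2.7811 E

Final: 2.7811 Erlangs


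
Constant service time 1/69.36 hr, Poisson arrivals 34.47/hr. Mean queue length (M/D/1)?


ρ = 34.47/69.36 = 0.4970
M/D/1: Lq = ρ²/(2(1−ρ)) = 0.2470/(2·0.5030) = 0.24549

Final: 0.24549
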